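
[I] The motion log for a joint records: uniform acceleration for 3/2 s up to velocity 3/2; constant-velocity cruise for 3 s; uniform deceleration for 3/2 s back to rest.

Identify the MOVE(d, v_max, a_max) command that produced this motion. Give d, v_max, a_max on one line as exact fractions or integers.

d=27/4 v_max=3/2 a_max=1

a_max = (3/2)/(3/2) = 1
d_a = ½·3/2·3/2 = 9/8; d_c = 3/2·3 = 9/2
d = 2·9/8 + 9/2 = 27/4
t_c = 3 > 0 so v_max = 3/2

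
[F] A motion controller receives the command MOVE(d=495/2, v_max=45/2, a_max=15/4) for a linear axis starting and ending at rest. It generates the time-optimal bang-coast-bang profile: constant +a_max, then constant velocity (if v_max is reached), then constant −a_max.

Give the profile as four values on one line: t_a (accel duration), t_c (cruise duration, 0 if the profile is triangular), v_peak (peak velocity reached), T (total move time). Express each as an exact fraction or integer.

t_a=6 t_c=5 v_peak=45/2 T=17

(v_max)²/a_max = (45/2)²/(15/4) = 135
495/2 ≥ 135 ⇒ cruise phase
t_a = (45/2)/(15/4) = 6; v_peak = 45/2
d_cruise = 495/2 − 135 = 225/2; t_c = (225/2)/(45/2) = 5
T = 2·6 + 5 = 17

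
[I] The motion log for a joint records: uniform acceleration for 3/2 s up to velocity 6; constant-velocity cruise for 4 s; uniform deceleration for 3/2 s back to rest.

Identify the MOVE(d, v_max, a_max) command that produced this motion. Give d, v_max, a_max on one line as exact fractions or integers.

d=33 v_max=6 a_max=4

a_max = 6/(3/2) = 4
d_a = ½·6·3/2 = 9/2; d_c = 6·4 = 24
d = 2·9/2 + 24 = 33
t_c = 4 > 0 ⇒ limit active, v_max = 6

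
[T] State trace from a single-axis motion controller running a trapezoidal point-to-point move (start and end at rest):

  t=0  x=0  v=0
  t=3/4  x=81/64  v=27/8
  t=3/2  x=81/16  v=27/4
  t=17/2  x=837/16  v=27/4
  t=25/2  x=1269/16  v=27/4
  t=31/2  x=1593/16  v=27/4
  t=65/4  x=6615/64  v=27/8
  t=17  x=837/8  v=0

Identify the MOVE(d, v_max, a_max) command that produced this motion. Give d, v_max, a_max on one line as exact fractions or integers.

d=837/8 v_max=27/4 a_max=9/2

final state: t=17, x=837/8, v=0 → d = 837/8
a_max = (27/8−0)/(3/4−0) = 9/2
max v = 27/4 over t∈[3/2,31/2] → v_max = 27/4
check: 27/4·(3/2+14) = 837/8 ✓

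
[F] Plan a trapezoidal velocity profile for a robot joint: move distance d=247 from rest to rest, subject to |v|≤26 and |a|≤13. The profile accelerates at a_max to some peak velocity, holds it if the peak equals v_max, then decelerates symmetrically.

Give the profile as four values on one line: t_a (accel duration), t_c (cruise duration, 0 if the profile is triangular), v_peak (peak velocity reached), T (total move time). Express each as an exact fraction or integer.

t_a=2 t_c=15/2 v_peak=26 T=23/2

(v_max)²/a_max = 26²/13 = 52
247 ≥ 52 → trapezoidal
t_a = 26/13 = 2; v_peak = 26
d_cruise = 247 − 52 = 195; t_c = 195/26 = 15/2
T = 2·2 + 15/2 = 23/2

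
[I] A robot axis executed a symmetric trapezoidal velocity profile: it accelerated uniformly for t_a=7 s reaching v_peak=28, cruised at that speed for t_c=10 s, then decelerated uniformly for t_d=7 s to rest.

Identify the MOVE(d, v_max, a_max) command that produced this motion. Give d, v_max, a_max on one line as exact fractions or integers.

a_max = 28/7 = 4
d_a = ½·28·7 = 98; d_c = 28·10 = 280
d = 2·98 + 280 = 476
t_c = 10 > 0 → v_max = v_peak = 28

d=476 v_max=28 a_max=4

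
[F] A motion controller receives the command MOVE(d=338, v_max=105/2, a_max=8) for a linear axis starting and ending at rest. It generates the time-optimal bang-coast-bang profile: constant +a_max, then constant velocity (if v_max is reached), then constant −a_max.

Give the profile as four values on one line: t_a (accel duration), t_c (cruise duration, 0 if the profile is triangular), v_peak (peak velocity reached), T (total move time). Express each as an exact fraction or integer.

t_a=13/2 t_c=0 v_peak=52 T=13

vₘ²/aₘ = (105/2)²/8 = 11025/32
338 < 11025/32 so t_c = 0
v_peak = √(338·8) = √2704 = 52
t_a = 52/8 = 13/2; t_c = 0
T = 2·13/2 = 13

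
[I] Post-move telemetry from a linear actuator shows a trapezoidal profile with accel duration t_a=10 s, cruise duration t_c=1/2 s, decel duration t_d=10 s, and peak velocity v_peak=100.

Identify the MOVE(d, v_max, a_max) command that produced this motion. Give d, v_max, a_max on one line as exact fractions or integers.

a_max = 100/10 = 10
d_a = ½·100·10 = 500; d_c = 100·1/2 = 50
d = 2·500 + 50 = 1050
t_c = 1/2 > 0 ⇒ limit active, v_max = 100

d=1050 v_max=100 a_max=10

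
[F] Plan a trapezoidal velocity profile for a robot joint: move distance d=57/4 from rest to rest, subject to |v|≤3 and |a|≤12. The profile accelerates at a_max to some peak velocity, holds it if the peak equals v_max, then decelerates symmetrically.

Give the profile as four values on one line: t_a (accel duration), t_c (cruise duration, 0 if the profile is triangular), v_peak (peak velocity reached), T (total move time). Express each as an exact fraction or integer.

v_max²/a_max = 3²/12 = 3/4
57/4 ≥ 3/4 → trapezoidal
t_a = 3/12 = 1/4; v_peak = 3
d_cruise = 57/4 − 3/4 = 27/2; t_c = (27/2)/3 = 9/2
T = 2·1/4 + 9/2 = 5

t_a=1/4 t_c=9/2 v_peak=3 T=5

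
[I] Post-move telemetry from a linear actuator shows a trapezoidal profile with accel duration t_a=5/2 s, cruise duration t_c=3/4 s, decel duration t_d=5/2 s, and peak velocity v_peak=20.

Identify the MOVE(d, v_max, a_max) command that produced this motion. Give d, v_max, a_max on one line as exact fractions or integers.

d=65 v_max=20 a_max=8

a_max = 20/(5/2) = 8
d_a = ½·20·5/2 = 25; d_c = 20·3/4 = 15
d = 2·25 + 15 = 65
t_c = 3/4 > 0 ⇒ limit active, v_max = 20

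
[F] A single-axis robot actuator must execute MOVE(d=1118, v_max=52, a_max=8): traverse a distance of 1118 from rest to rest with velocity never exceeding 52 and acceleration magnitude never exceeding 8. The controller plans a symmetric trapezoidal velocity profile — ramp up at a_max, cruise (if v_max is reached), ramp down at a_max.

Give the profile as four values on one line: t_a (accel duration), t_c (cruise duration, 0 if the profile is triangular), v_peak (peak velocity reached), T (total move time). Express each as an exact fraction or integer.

t_a=13/2 t_c=15 v_peak=52 T=28

v_max²/a_max = 52²/8 = 338
1118 ≥ 338 so v_max reached
t_a = 52/8 = 13/2; v_peak = 52
d_cruise = 1118 − 338 = 780; t_c = 780/52 = 15
T = 2·13/2 + 15 = 28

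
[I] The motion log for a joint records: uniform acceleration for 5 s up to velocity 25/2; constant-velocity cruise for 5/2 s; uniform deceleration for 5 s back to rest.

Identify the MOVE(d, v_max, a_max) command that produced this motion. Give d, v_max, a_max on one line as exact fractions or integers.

d=375/4 v_max=25/2 a_max=5/2

a_max = (25/2)/5 = 5/2
d_a = ½·25/2·5 = 125/4; d_c = 25/2·5/2 = 125/4
d = 2·125/4 + 125/4 = 375/4
t_c = 5/2 > 0 ⇒ limit active, v_max = 25/2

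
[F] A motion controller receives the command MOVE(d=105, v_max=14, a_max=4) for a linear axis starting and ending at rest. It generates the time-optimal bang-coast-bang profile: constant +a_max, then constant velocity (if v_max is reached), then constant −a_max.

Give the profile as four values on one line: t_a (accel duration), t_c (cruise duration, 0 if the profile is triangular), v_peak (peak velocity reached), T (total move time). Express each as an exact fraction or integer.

(v_max)²/a_max = 14²/4 = 49
105 ≥ 49 ⇒ cruise phase
t_a = 14/4 = 7/2; v_peak = 14
d_cruise = 105 − 49 = 56; t_c = 56/14 = 4
T = 2·7/2 + 4 = 11

t_a=7/2 t_c=4 v_peak=14 T=11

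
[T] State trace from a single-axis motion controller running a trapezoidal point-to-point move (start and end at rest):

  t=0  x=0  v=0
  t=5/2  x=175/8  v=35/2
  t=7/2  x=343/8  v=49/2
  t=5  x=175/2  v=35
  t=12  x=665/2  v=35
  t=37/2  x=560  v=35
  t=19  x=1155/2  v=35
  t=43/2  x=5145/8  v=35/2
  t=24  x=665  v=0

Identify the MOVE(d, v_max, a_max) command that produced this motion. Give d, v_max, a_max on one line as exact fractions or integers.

final state: t=24, x=665, v=0 → d = 665
a_max = (35/2−0)/(5/2−0) = 7
max v = 35 over t∈[5,19] → v_max = 35
check: 35·(5+14) = 665 ✓

d=665 v_max=35 a_max=7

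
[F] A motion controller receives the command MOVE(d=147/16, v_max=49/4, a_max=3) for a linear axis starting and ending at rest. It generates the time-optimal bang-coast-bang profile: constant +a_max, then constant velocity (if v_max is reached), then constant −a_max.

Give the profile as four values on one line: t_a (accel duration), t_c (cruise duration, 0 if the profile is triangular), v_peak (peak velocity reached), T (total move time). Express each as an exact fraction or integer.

(v_max)²/a_max = (49/4)²/3 = 2401/48
147/16 < 2401/48 so t_c = 0
v_peak = √(147/16·3) = √(441/16) = 21/4
t_a = (21/4)/3 = 7/4; t_c = 0
T = 2·7/4 = 7/2

t_a=7/4 t_c=0 v_peak=21/4 T=7/2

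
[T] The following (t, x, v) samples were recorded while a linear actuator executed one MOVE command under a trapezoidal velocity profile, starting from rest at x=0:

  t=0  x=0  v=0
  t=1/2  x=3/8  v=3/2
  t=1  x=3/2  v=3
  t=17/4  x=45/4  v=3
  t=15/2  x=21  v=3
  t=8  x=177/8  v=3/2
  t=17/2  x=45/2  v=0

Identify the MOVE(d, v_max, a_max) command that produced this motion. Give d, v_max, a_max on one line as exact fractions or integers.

d=45/2 v_max=3 a_max=3

final state: t=17/2, x=45/2, v=0 → d = 45/2
a_max = (3/2−0)/(1/2−0) = 3
max v = 3 over t∈[1,15/2] → v_max = 3
check: 3·(1+13/2) = 45/2 ✓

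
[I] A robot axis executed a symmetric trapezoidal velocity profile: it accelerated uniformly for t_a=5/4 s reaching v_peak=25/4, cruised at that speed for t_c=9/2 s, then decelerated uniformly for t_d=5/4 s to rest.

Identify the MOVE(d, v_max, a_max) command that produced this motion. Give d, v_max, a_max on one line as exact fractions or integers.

d=575/16 v_max=25/4 a_max=5

a_max = (25/4)/(5/4) = 5
d_a = ½·25/4·5/4 = 125/32; d_c = 25/4·9/2 = 225/8
d = 2·125/32 + 225/8 = 575/16
t_c = 9/2 > 0 so v_max = 25/4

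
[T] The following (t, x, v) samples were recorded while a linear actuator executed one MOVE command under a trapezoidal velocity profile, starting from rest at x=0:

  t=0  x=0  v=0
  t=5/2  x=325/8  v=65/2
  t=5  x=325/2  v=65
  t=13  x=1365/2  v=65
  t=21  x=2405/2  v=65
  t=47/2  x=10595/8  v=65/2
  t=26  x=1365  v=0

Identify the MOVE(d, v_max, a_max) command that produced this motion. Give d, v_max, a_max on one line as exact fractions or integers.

d=1365 v_max=65 a_max=13

final state: t=26, x=1365, v=0 → d = 1365
a_max = (65/2−0)/(5/2−0) = 13
max v = 65 over t∈[5,21] → v_max = 65
check: 65·(5+16) = 1365 ✓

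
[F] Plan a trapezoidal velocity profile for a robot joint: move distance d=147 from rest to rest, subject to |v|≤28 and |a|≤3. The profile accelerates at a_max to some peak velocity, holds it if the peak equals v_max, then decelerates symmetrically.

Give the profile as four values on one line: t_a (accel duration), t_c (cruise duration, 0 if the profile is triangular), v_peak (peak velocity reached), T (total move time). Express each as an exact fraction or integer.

vₘ²/aₘ = 28²/3 = 784/3
147 < 784/3 → triangular
v_peak = √(147·3) = √441 = 21
t_a = 21/3 = 7; t_c = 0
T = 2·7 = 14

t_a=7 t_c=0 v_peak=21 T=14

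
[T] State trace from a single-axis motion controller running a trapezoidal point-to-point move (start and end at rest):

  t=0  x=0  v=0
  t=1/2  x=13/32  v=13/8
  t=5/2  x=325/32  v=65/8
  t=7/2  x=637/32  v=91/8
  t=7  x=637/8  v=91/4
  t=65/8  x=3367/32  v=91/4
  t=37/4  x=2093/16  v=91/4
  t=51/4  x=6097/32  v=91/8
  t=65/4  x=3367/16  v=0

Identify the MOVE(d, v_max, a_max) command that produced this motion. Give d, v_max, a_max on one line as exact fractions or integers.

final state: t=65/4, x=3367/16, v=0 → d = 3367/16
a_max = (13/8−0)/(1/2−0) = 13/4
max v = 91/4 over t∈[7,37/4] → v_max = 91/4
check: 91/4·(7+9/4) = 3367/16 ✓

d=3367/16 v_max=91/4 a_max=13/4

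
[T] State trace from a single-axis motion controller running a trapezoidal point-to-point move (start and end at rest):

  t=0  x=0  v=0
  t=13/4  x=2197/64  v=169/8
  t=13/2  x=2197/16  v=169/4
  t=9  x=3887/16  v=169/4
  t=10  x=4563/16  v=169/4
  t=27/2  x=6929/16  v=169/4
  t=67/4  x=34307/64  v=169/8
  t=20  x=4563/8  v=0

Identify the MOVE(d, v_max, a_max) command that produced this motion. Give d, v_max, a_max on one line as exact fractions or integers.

d=4563/8 v_max=169/4 a_max=13/2

final state: t=20, x=4563/8, v=0 → d = 4563/8
a_max = (169/8−0)/(13/4−0) = 13/2
max v = 169/4 over t∈[13/2,27/2] → v_max = 169/4
check: 169/4·(13/2+7) = 4563/8 ✓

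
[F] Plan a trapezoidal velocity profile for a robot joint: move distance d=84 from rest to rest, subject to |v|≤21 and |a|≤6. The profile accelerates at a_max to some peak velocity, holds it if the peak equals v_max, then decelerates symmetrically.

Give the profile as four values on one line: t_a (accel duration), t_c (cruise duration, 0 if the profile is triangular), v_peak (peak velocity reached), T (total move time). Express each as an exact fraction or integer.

v_max²/a_max = 21²/6 = 147/2
84 ≥ 147/2 so v_max reached
t_a = 21/6 = 7/2; v_peak = 21
d_cruise = 84 − 147/2 = 21/2; t_c = (21/2)/21 = 1/2
T = 2·7/2 + 1/2 = 15/2

t_a=7/2 t_c=1/2 v_peak=21 T=15/2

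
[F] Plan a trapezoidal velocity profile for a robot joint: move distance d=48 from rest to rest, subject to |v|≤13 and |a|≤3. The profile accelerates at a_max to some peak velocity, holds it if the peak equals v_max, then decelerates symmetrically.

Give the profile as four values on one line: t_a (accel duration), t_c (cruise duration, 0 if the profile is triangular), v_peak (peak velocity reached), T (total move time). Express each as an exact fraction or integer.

vₘ²/aₘ = 13²/3 = 169/3
48 < 169/3 ⇒ no cruise
v_peak = √(48·3) = √144 = 12
t_a = 12/3 = 4; t_c = 0
T = 2·4 = 8

t_a=4 t_c=0 v_peak=12 T=8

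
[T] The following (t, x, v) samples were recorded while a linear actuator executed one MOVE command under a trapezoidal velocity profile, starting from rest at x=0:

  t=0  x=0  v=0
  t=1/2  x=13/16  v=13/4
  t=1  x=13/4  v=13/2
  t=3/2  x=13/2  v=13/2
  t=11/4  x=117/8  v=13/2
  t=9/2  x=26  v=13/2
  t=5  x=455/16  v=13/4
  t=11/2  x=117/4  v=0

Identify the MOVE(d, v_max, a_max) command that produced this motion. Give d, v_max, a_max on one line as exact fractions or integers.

final state: t=11/2, x=117/4, v=0 → d = 117/4
a_max = (13/4−0)/(1/2−0) = 13/2
max v = 13/2 over t∈[1,9/2] → v_max = 13/2
check: 13/2·(1+7/2) = 117/4 ✓

d=117/4 v_max=13/2 a_max=13/2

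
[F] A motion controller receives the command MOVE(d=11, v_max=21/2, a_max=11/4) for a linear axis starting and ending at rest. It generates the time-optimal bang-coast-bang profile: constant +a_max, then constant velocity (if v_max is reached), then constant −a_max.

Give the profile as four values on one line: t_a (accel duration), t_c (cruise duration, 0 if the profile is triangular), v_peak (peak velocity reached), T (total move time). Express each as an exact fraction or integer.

(v_max)²/a_max = (21/2)²/(11/4) = 441/11
11 < 441/11 → triangular
v_peak = √(11·11/4) = √(121/4) = 11/2
t_a = (11/2)/(11/4) = 2; t_c = 0
T = 2·2 = 4

t_a=2 t_c=0 v_peak=11/2 T=4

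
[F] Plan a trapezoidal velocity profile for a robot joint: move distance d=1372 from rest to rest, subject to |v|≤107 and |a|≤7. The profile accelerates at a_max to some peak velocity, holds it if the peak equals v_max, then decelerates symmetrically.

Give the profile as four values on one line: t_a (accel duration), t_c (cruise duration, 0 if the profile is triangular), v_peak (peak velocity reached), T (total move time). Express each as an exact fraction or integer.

t_a=14 t_c=0 v_peak=98 T=28

vₘ²/aₘ = 107²/7 = 11449/7
1372 < 11449/7 ⇒ no cruise
v_peak = √(1372·7) = √9604 = 98
t_a = 98/7 = 14; t_c = 0
T = 2·14 = 28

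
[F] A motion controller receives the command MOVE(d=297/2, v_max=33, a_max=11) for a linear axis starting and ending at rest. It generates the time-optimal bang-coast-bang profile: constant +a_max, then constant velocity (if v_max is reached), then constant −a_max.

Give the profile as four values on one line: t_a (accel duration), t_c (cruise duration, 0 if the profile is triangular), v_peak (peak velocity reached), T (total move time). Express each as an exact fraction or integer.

t_a=3 t_c=3/2 v_peak=33 T=15/2

v_max²/a_max = 33²/11 = 99
297/2 ≥ 99 → trapezoidal
t_a = 33/11 = 3; v_peak = 33
d_cruise = 297/2 − 99 = 99/2; t_c = (99/2)/33 = 3/2
T = 2·3 + 3/2 = 15/2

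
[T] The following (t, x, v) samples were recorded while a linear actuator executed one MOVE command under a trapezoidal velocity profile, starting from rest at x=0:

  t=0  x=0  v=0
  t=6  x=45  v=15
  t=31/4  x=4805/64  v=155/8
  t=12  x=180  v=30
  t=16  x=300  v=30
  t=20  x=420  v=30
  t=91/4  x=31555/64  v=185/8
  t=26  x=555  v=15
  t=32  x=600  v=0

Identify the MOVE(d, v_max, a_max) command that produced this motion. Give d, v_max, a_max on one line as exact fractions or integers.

d=600 v_max=30 a_max=5/2

final state: t=32, x=600, v=0 → d = 600
a_max = (15−0)/(6−0) = 5/2
max v = 30 over t∈[12,20] → v_max = 30
check: 30·(12+8) = 600 ✓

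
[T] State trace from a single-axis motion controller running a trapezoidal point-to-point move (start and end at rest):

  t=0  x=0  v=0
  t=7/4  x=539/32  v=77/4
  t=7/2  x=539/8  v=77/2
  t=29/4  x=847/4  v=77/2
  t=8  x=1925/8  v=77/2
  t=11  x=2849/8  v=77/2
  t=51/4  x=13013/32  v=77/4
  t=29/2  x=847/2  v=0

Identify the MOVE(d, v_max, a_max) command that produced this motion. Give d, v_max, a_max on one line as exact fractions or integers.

final state: t=29/2, x=847/2, v=0 → d = 847/2
a_max = (77/4−0)/(7/4−0) = 11
max v = 77/2 over t∈[7/2,11] → v_max = 77/2
check: 77/2·(7/2+15/2) = 847/2 ✓

d=847/2 v_max=77/2 a_max=11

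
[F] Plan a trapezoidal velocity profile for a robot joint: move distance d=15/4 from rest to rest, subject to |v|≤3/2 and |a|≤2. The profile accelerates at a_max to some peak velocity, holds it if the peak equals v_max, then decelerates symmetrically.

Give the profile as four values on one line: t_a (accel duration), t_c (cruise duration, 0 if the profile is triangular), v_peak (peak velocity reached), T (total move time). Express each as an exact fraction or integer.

t_a=3/4 t_c=7/4 v_peak=3/2 T=13/4

(v_max)²/a_max = (3/2)²/2 = 9/8
15/4 ≥ 9/8 so v_max reached
t_a = (3/2)/2 = 3/4; v_peak = 3/2
d_cruise = 15/4 − 9/8 = 21/8; t_c = (21/8)/(3/2) = 7/4
T = 2·3/4 + 7/4 = 13/4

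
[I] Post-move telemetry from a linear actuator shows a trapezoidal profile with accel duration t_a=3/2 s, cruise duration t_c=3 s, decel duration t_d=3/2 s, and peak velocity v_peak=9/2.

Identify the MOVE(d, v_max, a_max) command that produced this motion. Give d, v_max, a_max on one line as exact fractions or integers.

d=81/4 v_max=9/2 a_max=3

a_max = (9/2)/(3/2) = 3
d_a = ½·9/2·3/2 = 27/8; d_c = 9/2·3 = 27/2
d = 2·27/8 + 27/2 = 81/4
t_c = 3 > 0 ⇒ limit active, v_max = 9/2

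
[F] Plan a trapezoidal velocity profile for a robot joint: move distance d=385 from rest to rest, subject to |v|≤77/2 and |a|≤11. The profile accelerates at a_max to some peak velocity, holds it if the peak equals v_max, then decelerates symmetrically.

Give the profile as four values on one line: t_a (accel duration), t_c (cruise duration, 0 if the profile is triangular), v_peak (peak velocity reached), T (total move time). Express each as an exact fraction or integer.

vₘ²/aₘ = (77/2)²/11 = 539/4
385 ≥ 539/4 ⇒ cruise phase
t_a = (77/2)/11 = 7/2; v_peak = 77/2
d_cruise = 385 − 539/4 = 1001/4; t_c = (1001/4)/(77/2) = 13/2
T = 2·7/2 + 13/2 = 27/2

t_a=7/2 t_c=13/2 v_peak=77/2 T=27/2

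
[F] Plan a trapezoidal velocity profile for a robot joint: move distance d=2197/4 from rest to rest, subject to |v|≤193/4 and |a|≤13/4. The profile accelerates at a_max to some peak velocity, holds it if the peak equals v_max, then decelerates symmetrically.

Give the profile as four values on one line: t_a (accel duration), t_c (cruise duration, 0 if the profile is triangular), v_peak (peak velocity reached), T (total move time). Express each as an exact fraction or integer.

t_a=13 t_c=0 v_peak=169/4 T=26

(v_max)²/a_max = (193/4)²/(13/4) = 37249/52
2197/4 < 37249/52 → triangular
v_peak = √(2197/4·13/4) = √(28561/16) = 169/4
t_a = (169/4)/(13/4) = 13; t_c = 0
T = 2·13 = 26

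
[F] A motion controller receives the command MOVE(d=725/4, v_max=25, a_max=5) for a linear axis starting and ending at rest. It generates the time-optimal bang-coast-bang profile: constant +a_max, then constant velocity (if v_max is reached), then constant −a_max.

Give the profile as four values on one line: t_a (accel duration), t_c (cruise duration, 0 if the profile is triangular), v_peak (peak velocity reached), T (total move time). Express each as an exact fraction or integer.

t_a=5 t_c=9/4 v_peak=25 T=49/4

v_max²/a_max = 25²/5 = 125
725/4 ≥ 125 ⇒ cruise phase
t_a = 25/5 = 5; v_peak = 25
d_cruise = 725/4 − 125 = 225/4; t_c = (225/4)/25 = 9/4
T = 2·5 + 9/4 = 49/4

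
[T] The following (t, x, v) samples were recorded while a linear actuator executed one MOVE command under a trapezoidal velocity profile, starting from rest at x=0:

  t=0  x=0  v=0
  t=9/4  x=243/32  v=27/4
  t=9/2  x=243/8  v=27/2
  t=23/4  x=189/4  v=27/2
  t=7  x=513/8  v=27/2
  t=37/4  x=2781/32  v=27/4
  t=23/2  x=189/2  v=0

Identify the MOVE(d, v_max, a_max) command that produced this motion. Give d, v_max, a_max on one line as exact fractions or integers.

final state: t=23/2, x=189/2, v=0 → d = 189/2
a_max = (27/4−0)/(9/4−0) = 3
max v = 27/2 over t∈[9/2,7] → v_max = 27/2
check: 27/2·(9/2+5/2) = 189/2 ✓

d=189/2 v_max=27/2 a_max=3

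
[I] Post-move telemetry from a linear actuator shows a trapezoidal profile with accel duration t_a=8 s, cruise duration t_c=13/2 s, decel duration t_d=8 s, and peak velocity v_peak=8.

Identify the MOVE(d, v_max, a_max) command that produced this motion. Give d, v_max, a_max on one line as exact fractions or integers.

d=116 v_max=8 a_max=1

a_max = 8/8 = 1
d_a = ½·8·8 = 32; d_c = 8·13/2 = 52
d = 2·32 + 52 = 116
t_c = 13/2 > 0 → v_max = v_peak = 8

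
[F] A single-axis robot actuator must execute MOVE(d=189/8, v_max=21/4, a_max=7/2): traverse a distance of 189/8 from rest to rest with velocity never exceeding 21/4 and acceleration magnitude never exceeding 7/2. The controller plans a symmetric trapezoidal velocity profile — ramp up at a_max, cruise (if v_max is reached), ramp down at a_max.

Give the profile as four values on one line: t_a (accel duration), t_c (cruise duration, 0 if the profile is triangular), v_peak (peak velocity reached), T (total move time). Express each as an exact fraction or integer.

vₘ²/aₘ = (21/4)²/(7/2) = 63/8
189/8 ≥ 63/8 ⇒ cruise phase
t_a = (21/4)/(7/2) = 3/2; v_peak = 21/4
d_cruise = 189/8 − 63/8 = 63/4; t_c = (63/4)/(21/4) = 3
T = 2·3/2 + 3 = 6

t_a=3/2 t_c=3 v_peak=21/4 T=6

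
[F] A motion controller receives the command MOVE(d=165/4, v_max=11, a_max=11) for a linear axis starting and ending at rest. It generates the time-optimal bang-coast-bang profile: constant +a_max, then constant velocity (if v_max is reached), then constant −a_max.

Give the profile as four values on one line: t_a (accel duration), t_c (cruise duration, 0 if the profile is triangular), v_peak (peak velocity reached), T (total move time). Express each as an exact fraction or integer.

t_a=1 t_c=11/4 v_peak=11 T=19/4

v_max²/a_max = 11²/11 = 11
165/4 ≥ 11 ⇒ cruise phase
t_a = 11/11 = 1; v_peak = 11
d_cruise = 165/4 − 11 = 121/4; t_c = (121/4)/11 = 11/4
T = 2·1 + 11/4 = 19/4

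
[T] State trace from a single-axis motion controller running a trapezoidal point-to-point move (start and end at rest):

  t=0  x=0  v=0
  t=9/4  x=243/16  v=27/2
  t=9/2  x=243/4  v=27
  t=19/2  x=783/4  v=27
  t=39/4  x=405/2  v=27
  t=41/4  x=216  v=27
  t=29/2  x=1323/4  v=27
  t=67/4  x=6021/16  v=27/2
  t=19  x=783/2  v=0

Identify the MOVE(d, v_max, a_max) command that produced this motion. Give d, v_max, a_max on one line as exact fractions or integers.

final state: t=19, x=783/2, v=0 → d = 783/2
a_max = (27/2−0)/(9/4−0) = 6
max v = 27 over t∈[9/2,29/2] → v_max = 27
check: 27·(9/2+10) = 783/2 ✓

d=783/2 v_max=27 a_max=6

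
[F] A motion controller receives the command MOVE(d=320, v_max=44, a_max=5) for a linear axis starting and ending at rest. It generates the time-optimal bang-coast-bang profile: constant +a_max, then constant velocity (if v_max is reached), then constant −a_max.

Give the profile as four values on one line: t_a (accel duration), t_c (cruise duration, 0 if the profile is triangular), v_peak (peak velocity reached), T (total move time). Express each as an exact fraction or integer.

v_max²/a_max = 44²/5 = 1936/5
320 < 1936/5 ⇒ no cruise
v_peak = √(320·5) = √1600 = 40
t_a = 40/5 = 8; t_c = 0
T = 2·8 = 16

t_a=8 t_c=0 v_peak=40 T=16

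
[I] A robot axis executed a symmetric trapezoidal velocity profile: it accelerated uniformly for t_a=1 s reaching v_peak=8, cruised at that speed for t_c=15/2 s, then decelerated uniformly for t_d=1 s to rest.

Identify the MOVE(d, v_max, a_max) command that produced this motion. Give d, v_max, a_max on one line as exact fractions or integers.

d=68 v_max=8 a_max=8

a_max = 8/1 = 8
d_a = ½·8·1 = 4; d_c = 8·15/2 = 60
d = 2·4 + 60 = 68
t_c = 15/2 > 0 ⇒ limit active, v_max = 8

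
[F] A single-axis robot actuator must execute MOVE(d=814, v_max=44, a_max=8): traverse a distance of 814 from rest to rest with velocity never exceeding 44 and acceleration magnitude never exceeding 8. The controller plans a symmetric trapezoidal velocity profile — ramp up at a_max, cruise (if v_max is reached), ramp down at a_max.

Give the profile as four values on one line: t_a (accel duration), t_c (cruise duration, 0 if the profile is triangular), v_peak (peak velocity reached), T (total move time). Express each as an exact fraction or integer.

v_max²/a_max = 44²/8 = 242
814 ≥ 242 so v_max reached
t_a = 44/8 = 11/2; v_peak = 44
d_cruise = 814 − 242 = 572; t_c = 572/44 = 13
T = 2·11/2 + 13 = 24

t_a=11/2 t_c=13 v_peak=44 T=24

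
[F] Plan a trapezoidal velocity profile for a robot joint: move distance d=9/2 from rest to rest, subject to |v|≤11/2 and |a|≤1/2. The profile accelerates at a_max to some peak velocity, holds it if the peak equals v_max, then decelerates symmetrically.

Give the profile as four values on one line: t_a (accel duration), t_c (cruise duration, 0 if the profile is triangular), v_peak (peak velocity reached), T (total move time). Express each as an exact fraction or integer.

(v_max)²/a_max = (11/2)²/(1/2) = 121/2
9/2 < 121/2 so t_c = 0
v_peak = √(9/2·1/2) = √(9/4) = 3/2
t_a = (3/2)/(1/2) = 3; t_c = 0
T = 2·3 = 6

t_a=3 t_c=0 v_peak=3/2 T=6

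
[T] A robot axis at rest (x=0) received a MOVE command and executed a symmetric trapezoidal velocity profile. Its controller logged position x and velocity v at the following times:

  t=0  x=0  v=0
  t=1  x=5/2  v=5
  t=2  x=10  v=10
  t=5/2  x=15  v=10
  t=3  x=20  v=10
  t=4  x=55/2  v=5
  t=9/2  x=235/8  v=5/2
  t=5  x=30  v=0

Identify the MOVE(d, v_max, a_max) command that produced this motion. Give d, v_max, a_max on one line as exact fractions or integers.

final state: t=5, x=30, v=0 → d = 30
a_max = (5−0)/(1−0) = 5
max v = 10 over t∈[2,3] → v_max = 10
check: 10·(2+1) = 30 ✓

d=30 v_max=10 a_max=5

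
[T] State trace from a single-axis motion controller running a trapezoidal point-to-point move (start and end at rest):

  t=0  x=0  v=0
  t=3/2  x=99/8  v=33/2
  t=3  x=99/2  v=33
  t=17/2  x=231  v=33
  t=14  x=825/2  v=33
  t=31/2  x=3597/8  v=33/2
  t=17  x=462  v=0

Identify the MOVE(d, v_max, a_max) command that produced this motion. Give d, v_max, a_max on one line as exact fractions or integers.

d=462 v_max=33 a_max=11

final state: t=17, x=462, v=0 → d = 462
a_max = (33/2−0)/(3/2−0) = 11
max v = 33 over t∈[3,14] → v_max = 33
check: 33·(3+11) = 462 ✓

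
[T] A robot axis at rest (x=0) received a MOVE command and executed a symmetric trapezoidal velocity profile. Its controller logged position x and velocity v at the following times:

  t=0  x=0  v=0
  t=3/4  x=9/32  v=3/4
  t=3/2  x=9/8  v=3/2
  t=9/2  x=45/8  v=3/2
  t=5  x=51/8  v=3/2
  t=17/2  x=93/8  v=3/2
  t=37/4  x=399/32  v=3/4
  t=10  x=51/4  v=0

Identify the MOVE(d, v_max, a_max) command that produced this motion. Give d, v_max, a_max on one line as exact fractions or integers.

d=51/4 v_max=3/2 a_max=1

final state: t=10, x=51/4, v=0 → d = 51/4
a_max = (3/4−0)/(3/4−0) = 1
max v = 3/2 over t∈[3/2,17/2] → v_max = 3/2
check: 3/2·(3/2+7) = 51/4 ✓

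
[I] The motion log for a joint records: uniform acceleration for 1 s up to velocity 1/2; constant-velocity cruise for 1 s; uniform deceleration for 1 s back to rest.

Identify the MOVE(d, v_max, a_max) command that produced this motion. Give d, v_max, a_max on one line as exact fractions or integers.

a_max = (1/2)/1 = 1/2
d_a = ½·1/2·1 = 1/4; d_c = 1/2·1 = 1/2
d = 2·1/4 + 1/2 = 1
t_c = 1 > 0 ⇒ limit active, v_max = 1/2

d=1 v_max=1/2 a_max=1/2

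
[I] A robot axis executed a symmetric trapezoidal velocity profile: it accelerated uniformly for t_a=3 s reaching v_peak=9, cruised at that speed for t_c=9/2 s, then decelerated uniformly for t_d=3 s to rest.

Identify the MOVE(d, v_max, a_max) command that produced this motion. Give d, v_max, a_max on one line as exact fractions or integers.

d=135/2 v_max=9 a_max=3

a_max = 9/3 = 3
d_a = ½·9·3 = 27/2; d_c = 9·9/2 = 81/2
d = 2·27/2 + 81/2 = 135/2
t_c = 9/2 > 0 ⇒ limit active, v_max = 9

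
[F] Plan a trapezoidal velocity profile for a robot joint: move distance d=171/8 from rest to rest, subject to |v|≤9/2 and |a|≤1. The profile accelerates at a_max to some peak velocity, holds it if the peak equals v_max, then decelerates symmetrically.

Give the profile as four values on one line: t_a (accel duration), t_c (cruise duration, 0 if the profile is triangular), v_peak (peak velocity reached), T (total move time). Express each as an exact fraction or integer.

t_a=9/2 t_c=1/4 v_peak=9/2 T=37/4

(v_max)²/a_max = (9/2)²/1 = 81/4
171/8 ≥ 81/4 so v_max reached
t_a = (9/2)/1 = 9/2; v_peak = 9/2
d_cruise = 171/8 − 81/4 = 9/8; t_c = (9/8)/(9/2) = 1/4
T = 2·9/2 + 1/4 = 37/4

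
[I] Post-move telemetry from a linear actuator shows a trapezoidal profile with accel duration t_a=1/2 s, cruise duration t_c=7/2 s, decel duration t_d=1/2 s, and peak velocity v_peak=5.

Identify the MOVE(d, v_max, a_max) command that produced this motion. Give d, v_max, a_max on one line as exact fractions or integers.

d=20 v_max=5 a_max=10

a_max = 5/(1/2) = 10
d_a = ½·5·1/2 = 5/4; d_c = 5·7/2 = 35/2
d = 2·5/4 + 35/2 = 20
t_c = 7/2 > 0 ⇒ limit active, v_max = 5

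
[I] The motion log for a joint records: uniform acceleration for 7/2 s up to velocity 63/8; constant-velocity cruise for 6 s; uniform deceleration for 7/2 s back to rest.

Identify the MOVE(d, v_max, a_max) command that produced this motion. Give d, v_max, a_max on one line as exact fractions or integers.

a_max = (63/8)/(7/2) = 9/4
d_a = ½·63/8·7/2 = 441/32; d_c = 63/8·6 = 189/4
d = 2·441/32 + 189/4 = 1197/16
t_c = 6 > 0 → v_max = v_peak = 63/8

d=1197/16 v_max=63/8 a_max=9/4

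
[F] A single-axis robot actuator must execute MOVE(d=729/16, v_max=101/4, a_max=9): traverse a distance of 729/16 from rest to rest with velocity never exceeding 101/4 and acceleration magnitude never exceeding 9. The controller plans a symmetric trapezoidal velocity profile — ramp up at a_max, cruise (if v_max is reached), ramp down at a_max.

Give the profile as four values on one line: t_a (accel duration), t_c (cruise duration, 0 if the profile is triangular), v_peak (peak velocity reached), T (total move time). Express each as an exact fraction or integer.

t_a=9/4 t_c=0 v_peak=81/4 T=9/2

(v_max)²/a_max = (101/4)²/9 = 10201/144
729/16 < 10201/144 ⇒ no cruise
v_peak = √(729/16·9) = √(6561/16) = 81/4
t_a = (81/4)/9 = 9/4; t_c = 0
T = 2·9/4 = 9/2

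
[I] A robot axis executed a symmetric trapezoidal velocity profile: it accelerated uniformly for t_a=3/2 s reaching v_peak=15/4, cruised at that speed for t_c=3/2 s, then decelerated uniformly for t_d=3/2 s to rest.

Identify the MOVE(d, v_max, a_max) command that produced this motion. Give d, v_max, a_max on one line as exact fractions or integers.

a_max = (15/4)/(3/2) = 5/2
d_a = ½·15/4·3/2 = 45/16; d_c = 15/4·3/2 = 45/8
d = 2·45/16 + 45/8 = 45/4
t_c = 3/2 > 0 → v_max = v_peak = 15/4

d=45/4 v_max=15/4 a_max=5/2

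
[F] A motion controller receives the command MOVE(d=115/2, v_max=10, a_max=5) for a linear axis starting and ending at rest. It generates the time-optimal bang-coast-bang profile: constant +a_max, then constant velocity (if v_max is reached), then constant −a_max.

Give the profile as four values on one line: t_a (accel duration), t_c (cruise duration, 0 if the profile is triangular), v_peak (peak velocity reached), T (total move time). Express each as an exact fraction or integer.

t_a=2 t_c=15/4 v_peak=10 T=31/4

v_max²/a_max = 10²/5 = 20
115/2 ≥ 20 ⇒ cruise phase
t_a = 10/5 = 2; v_peak = 10
d_cruise = 115/2 − 20 = 75/2; t_c = (75/2)/10 = 15/4
T = 2·2 + 15/4 = 31/4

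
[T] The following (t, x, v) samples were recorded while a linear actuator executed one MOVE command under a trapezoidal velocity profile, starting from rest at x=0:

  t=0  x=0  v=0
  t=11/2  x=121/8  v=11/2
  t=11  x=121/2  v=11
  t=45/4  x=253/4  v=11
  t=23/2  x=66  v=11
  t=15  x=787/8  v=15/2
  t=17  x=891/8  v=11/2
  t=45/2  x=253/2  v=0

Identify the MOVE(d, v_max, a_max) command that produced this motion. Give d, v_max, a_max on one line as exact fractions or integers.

d=253/2 v_max=11 a_max=1

final state: t=45/2, x=253/2, v=0 → d = 253/2
a_max = (11/2−0)/(11/2−0) = 1
max v = 11 over t∈[11,23/2] → v_max = 11
check: 11·(11+1/2) = 253/2 ✓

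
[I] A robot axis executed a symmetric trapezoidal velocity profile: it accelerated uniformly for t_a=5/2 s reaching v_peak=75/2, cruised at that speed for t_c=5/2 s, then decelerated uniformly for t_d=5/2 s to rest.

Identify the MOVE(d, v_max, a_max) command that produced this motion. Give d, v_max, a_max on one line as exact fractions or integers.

a_max = (75/2)/(5/2) = 15
d_a = ½·75/2·5/2 = 375/8; d_c = 75/2·5/2 = 375/4
d = 2·375/8 + 375/4 = 375/2
t_c = 5/2 > 0 so v_max = 75/2

d=375/2 v_max=75/2 a_max=15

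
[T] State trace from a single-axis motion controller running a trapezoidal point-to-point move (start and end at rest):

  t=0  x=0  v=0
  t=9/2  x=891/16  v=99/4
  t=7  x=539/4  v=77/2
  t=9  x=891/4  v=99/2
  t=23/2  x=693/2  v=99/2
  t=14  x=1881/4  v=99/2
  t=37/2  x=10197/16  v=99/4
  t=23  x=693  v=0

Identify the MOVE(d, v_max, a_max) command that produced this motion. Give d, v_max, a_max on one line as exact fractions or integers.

final state: t=23, x=693, v=0 → d = 693
a_max = (99/4−0)/(9/2−0) = 11/2
max v = 99/2 over t∈[9,14] → v_max = 99/2
check: 99/2·(9+5) = 693 ✓

d=693 v_max=99/2 a_max=11/2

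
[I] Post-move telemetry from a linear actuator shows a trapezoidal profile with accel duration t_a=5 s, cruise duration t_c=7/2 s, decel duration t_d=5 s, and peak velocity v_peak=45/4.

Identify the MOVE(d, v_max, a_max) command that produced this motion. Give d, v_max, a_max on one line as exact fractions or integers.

d=765/8 v_max=45/4 a_max=9/4

a_max = (45/4)/5 = 9/4
d_a = ½·45/4·5 = 225/8; d_c = 45/4·7/2 = 315/8
d = 2·225/8 + 315/8 = 765/8
t_c = 7/2 > 0 ⇒ limit active, v_max = 45/4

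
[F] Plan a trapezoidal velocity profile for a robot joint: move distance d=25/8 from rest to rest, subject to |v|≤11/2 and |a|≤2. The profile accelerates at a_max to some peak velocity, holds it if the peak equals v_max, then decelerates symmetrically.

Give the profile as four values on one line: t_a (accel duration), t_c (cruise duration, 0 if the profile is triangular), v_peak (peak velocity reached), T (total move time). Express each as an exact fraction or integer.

(v_max)²/a_max = (11/2)²/2 = 121/8
25/8 < 121/8 so t_c = 0
v_peak = √(25/8·2) = √(25/4) = 5/2
t_a = (5/2)/2 = 5/4; t_c = 0
T = 2·5/4 = 5/2

t_a=5/4 t_c=0 v_peak=5/2 T=5/2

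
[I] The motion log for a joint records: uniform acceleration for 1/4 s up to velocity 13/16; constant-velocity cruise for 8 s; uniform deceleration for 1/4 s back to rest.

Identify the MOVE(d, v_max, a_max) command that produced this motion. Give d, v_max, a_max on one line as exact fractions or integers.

d=429/64 v_max=13/16 a_max=13/4

a_max = (13/16)/(1/4) = 13/4
d_a = ½·13/16·1/4 = 13/128; d_c = 13/16·8 = 13/2
d = 2·13/128 + 13/2 = 429/64
t_c = 8 > 0 ⇒ limit active, v_max = 13/16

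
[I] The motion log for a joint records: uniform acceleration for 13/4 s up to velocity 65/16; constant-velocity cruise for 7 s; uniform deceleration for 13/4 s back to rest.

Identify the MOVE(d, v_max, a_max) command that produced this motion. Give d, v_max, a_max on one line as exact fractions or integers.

d=2665/64 v_max=65/16 a_max=5/4

a_max = (65/16)/(13/4) = 5/4
d_a = ½·65/16·13/4 = 845/128; d_c = 65/16·7 = 455/16
d = 2·845/128 + 455/16 = 2665/64
t_c = 7 > 0 ⇒ limit active, v_max = 65/16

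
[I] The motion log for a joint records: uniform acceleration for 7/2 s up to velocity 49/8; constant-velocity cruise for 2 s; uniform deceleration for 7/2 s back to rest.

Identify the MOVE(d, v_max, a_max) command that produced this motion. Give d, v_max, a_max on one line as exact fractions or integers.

a_max = (49/8)/(7/2) = 7/4
d_a = ½·49/8·7/2 = 343/32; d_c = 49/8·2 = 49/4
d = 2·343/32 + 49/4 = 539/16
t_c = 2 > 0 → v_max = v_peak = 49/8

d=539/16 v_max=49/8 a_max=7/4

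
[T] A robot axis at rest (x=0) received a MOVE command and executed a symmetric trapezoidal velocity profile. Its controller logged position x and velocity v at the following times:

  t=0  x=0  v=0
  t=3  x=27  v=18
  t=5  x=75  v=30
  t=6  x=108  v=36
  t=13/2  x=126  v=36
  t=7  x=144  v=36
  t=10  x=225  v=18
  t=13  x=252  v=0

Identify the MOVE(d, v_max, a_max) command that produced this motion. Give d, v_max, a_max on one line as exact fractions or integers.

final state: t=13, x=252, v=0 → d = 252
a_max = (18−0)/(3−0) = 6
max v = 36 over t∈[6,7] → v_max = 36
check: 36·(6+1) = 252 ✓

d=252 v_max=36 a_max=6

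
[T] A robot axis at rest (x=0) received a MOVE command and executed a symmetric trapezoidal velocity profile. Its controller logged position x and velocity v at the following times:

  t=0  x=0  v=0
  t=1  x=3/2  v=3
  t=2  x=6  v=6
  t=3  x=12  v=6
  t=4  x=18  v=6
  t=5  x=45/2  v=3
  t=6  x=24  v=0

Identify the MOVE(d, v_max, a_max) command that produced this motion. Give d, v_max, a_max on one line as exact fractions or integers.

d=24 v_max=6 a_max=3

final state: t=6, x=24, v=0 → d = 24
a_max = (3−0)/(1−0) = 3
max v = 6 over t∈[2,4] → v_max = 6
check: 6·(2+2) = 24 ✓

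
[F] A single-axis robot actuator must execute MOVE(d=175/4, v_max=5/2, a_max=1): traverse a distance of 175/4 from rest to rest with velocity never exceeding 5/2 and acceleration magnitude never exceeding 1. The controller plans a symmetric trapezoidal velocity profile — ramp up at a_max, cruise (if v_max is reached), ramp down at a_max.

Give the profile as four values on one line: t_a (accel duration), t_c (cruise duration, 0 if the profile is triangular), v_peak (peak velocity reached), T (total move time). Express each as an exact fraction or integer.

t_a=5/2 t_c=15 v_peak=5/2 T=20

vₘ²/aₘ = (5/2)²/1 = 25/4
175/4 ≥ 25/4 so v_max reached
t_a = (5/2)/1 = 5/2; v_peak = 5/2
d_cruise = 175/4 − 25/4 = 75/2; t_c = (75/2)/(5/2) = 15
T = 2·5/2 + 15 = 20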